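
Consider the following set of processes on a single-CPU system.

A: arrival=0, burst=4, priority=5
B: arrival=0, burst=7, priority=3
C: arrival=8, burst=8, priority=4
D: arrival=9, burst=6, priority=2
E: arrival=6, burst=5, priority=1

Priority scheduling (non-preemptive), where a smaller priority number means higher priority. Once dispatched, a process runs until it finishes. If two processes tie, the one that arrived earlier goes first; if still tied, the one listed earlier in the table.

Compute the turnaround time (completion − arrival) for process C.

Gantt: | B 0-7 | E 7-12 | D 12-18 | C 18-26 | A 26-30 |
Completion: A=30  B=7  C=26  D=18  E=12
Turnaround (C−A): A=30  B=7  C=18  D=9  E=6
Turnaround(C) = completion − arrival = 26 − 8 = 18

18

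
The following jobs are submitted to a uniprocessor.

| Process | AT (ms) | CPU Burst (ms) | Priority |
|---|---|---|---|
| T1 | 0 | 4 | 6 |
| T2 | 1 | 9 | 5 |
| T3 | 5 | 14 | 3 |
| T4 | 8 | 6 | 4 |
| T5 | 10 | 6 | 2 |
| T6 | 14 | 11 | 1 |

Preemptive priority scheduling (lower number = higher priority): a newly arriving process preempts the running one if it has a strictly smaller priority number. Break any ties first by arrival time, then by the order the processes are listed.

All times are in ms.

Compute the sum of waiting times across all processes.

Timeline: | T1 0-1 | T2 1-5 | T3 5-10 | T5 10-14 | T6 14-25 | T5 25-27 | T3 27-36 | T4 36-42 | T2 42-47 | T1 47-50 |
Completion: T1=50  T2=47  T3=36  T4=42  T5=27  T6=25
Waiting = turnaround − burst: T1=46, T2=37, T3=17, T4=28, T5=11, T6=0
Total waiting = 46 + 37 + 17 + 28 + 11 + 0 = 139

139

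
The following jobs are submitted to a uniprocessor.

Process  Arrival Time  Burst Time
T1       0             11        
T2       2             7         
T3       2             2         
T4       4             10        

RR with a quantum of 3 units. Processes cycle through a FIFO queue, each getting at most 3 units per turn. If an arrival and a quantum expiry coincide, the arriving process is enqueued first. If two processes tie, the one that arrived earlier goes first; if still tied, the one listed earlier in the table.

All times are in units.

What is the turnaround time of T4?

Schedule: | T1 0-3 | T2 3-6 | T3 6-8 | T1 8-11 | T4 11-14 | T2 14-17 | T1 17-20 | T4 20-23 | T2 23-24 | T1 24-26 | T4 26-30 |
Completion: T1=26  T2=24  T3=8  T4=30
Turnaround (C−A): T1=26  T2=22  T3=6  T4=26
Turnaround(T4) = completion − arrival = 30 − 4 = 26

26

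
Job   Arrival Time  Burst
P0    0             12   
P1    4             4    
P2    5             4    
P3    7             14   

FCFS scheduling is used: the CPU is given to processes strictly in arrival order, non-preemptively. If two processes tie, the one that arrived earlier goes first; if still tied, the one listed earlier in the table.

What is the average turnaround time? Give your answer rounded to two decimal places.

16.50

Schedule: | P0 0-12 | P1 12-16 | P2 16-20 | P3 20-34 |
Completion: P0=12  P1=16  P2=20  P3=34
Turnaround times: P0=12, P1=12, P2=15, P3=27
Average turnaround = (12+12+15+27) / 4 = 66/4 = 16.50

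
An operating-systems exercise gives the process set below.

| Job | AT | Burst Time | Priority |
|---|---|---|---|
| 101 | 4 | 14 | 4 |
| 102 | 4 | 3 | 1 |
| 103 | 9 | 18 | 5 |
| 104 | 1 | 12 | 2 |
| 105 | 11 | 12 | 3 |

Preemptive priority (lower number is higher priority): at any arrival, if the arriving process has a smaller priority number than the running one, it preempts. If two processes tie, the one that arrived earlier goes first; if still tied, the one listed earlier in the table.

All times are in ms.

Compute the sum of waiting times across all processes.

Timeline: | idle 0-1 | 104 1-4 | 102 4-7 | 104 7-16 | 105 16-28 | 101 28-42 | 103 42-60 |
Completion: 101=42  102=7  103=60  104=16  105=28
Turnaround (C−A): 101=38  102=3  103=51  104=15  105=17
Waiting = turnaround − burst: 101=24, 102=0, 103=33, 104=3, 105=5
Total waiting = 24 + 0 + 33 + 3 + 5 = 65

65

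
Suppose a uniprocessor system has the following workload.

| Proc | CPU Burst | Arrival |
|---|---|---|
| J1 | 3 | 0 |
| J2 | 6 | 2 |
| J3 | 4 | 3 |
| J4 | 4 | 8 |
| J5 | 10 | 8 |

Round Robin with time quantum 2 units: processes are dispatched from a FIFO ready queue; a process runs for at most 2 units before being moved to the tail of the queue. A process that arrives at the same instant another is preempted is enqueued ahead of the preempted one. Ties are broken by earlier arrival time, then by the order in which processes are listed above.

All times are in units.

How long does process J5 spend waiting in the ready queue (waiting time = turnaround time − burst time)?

9

Timeline: | J1 0-2 | J2 2-4 | J1 4-5 | J3 5-7 | J2 7-9 | J3 9-11 | J4 11-13 | J5 13-15 | J2 15-17 | J4 17-19 | J5 19-27 |
Completion: J1=5  J2=17  J3=11  J4=19  J5=27
Waiting(J5) = turnaround − burst = 19 − 10 = 9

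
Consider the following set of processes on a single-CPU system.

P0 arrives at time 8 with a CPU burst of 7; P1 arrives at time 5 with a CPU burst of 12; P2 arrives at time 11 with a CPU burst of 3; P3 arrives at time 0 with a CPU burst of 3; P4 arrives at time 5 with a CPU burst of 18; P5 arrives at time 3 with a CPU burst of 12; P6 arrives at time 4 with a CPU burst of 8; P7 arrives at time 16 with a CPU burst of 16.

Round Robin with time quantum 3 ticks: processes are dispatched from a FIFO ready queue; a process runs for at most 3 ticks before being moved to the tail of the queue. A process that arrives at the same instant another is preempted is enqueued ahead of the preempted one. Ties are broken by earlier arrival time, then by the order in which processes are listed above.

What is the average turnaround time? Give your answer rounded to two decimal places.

Schedule: | P3 0-3 | P5 3-6 | P6 6-9 | P1 9-12 | P4 12-15 | P5 15-18 | P0 18-21 | P6 21-24 | P2 24-27 | P1 27-30 | P4 30-33 | P7 33-36 | P5 36-39 | P0 39-42 | P6 42-44 | P1 44-47 | P4 47-50 | P7 50-53 | P5 53-56 | P0 56-57 | P1 57-60 | P4 60-63 | P7 63-66 | P4 66-69 | P7 69-72 | P4 72-75 | P7 75-79 |
Completion: P0=57  P1=60  P2=27  P3=3  P4=75  P5=56  P6=44  P7=79
Turnaround (C−A): P0=49  P1=55  P2=16  P3=3  P4=70  P5=53  P6=40  P7=63
Turnaround times: P0=49, P1=55, P2=16, P3=3, P4=70, P5=53, P6=40, P7=63
Average turnaround = (49+55+16+3+70+53+40+63) / 8 = 349/8 = 43.63

43.63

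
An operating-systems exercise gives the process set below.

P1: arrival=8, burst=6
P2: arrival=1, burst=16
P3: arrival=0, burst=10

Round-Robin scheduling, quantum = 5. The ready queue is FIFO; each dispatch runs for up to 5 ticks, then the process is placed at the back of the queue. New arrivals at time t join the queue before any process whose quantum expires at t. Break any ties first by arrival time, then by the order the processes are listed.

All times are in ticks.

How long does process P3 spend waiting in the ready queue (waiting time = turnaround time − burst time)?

Schedule: | P3 0-5 | P2 5-10 | P3 10-15 | P1 15-20 | P2 20-25 | P1 25-26 | P2 26-32 |
Completion: P1=26  P2=32  P3=15
Turnaround (C−A): P1=18  P2=31  P3=15
Waiting(P3) = turnaround − burst = 15 − 10 = 5

5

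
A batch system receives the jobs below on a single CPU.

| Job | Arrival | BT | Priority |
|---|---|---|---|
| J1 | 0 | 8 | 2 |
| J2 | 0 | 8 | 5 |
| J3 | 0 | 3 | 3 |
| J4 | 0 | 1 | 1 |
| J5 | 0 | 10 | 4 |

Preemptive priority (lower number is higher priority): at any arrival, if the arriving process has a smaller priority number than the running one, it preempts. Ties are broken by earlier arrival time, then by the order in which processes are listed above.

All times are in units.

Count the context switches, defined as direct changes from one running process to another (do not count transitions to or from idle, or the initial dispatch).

4

Gantt: | J4 0-1 | J1 1-9 | J3 9-12 | J5 12-22 | J2 22-30 |
Completion: J1=9  J2=30  J3=12  J4=1  J5=22
Turnaround (C−A): J1=9  J2=30  J3=12  J4=1  J5=22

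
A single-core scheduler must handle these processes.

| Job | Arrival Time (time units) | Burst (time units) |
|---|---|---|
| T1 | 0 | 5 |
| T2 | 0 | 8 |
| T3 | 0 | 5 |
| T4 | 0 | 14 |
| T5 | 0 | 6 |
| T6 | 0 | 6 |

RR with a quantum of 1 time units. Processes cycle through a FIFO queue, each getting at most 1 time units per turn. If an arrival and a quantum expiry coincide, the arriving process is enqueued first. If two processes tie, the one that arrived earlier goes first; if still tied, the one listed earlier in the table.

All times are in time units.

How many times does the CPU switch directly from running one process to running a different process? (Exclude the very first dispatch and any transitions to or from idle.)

37

Gantt: | T1 0-1 | T2 1-2 | T3 2-3 | T4 3-4 | T5 4-5 | T6 5-6 | T1 6-7 | T2 7-8 | T3 8-9 | T4 9-10 | T5 10-11 | T6 11-12 | T1 12-13 | T2 13-14 | T3 14-15 | T4 15-16 | T5 16-17 | T6 17-18 | T1 18-19 | T2 19-20 | T3 20-21 | T4 21-22 | T5 22-23 | T6 23-24 | T1 24-25 | T2 25-26 | T3 26-27 | T4 27-28 | T5 28-29 | T6 29-30 | T2 30-31 | T4 31-32 | T5 32-33 | T6 33-34 | T2 34-35 | T4 35-36 | T2 36-37 | T4 37-44 |
Completion: T1=25  T2=37  T3=27  T4=44  T5=33  T6=34
Turnaround (C−A): T1=25  T2=37  T3=27  T4=44  T5=33  T6=34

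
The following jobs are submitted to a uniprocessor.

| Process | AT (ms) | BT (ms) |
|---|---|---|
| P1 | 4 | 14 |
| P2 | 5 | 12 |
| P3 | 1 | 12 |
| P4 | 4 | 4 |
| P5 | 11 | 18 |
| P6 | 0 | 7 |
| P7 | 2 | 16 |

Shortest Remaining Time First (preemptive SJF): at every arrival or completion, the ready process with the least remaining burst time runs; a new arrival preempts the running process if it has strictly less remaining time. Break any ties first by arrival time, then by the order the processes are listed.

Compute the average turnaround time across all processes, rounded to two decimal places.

Timeline: | P6 0-7 | P4 7-11 | P3 11-23 | P2 23-35 | P1 35-49 | P7 49-65 | P5 65-83 |
Completion: P1=49  P2=35  P3=23  P4=11  P5=83  P6=7  P7=65
Turnaround (C−A): P1=45  P2=30  P3=22  P4=7  P5=72  P6=7  P7=63
Turnaround times: P1=45, P2=30, P3=22, P4=7, P5=72, P6=7, P7=63
Average turnaround = (45+30+22+7+72+7+63) / 7 = 246/7 = 35.14

35.14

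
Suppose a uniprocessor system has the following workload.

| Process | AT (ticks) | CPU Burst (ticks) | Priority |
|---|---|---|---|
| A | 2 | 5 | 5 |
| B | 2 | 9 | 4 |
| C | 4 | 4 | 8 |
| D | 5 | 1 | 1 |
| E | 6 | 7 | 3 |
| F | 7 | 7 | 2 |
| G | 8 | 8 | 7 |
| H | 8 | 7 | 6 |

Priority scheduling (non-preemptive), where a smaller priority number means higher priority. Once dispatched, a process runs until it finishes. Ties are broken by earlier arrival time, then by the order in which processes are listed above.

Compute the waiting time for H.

23

Gantt: | idle 0-2 | B 2-11 | D 11-12 | F 12-19 | E 19-26 | A 26-31 | H 31-38 | G 38-46 | C 46-50 |
Completion: A=31  B=11  C=50  D=12  E=26  F=19  G=46  H=38
Waiting(H) = turnaround − burst = 30 − 7 = 23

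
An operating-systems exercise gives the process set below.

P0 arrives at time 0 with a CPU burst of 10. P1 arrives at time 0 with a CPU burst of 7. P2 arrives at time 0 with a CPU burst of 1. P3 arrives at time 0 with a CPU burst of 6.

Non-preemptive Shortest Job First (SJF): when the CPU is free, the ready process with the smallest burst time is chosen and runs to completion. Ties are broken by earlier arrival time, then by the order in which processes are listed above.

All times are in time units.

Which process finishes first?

P2

Gantt: | P2 0-1 | P3 1-7 | P1 7-14 | P0 14-24 |
Completion: P0=24  P1=14  P2=1  P3=7
Turnaround (C−A): P0=24  P1=14  P2=1  P3=7
Finish order: P2 → P3 → P1 → P0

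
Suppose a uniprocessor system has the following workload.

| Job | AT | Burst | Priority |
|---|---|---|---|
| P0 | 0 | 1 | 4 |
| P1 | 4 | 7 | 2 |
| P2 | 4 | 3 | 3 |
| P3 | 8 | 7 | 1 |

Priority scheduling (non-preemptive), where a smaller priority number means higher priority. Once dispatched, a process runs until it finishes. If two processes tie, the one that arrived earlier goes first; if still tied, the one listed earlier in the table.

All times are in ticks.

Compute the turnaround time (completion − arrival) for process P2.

Schedule: | P0 0-1 | idle 1-4 | P1 4-11 | P3 11-18 | P2 18-21 |
Completion: P0=1  P1=11  P2=21  P3=18
Turnaround (C−A): P0=1  P1=7  P2=17  P3=10
Turnaround(P2) = completion − arrival = 21 − 4 = 17

17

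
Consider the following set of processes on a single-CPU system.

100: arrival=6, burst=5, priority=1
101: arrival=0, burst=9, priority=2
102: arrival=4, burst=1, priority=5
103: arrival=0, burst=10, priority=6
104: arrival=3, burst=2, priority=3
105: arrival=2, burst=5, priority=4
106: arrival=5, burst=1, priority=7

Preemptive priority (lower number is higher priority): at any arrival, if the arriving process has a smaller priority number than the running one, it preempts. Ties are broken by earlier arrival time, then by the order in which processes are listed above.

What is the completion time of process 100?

11

Gantt: | 101 0-6 | 100 6-11 | 101 11-14 | 104 14-16 | 105 16-21 | 102 21-22 | 103 22-32 | 106 32-33 |
Completion: 100=11  101=14  102=22  103=32  104=16  105=21  106=33
Turnaround (C−A): 100=5  101=14  102=18  103=32  104=13  105=19  106=28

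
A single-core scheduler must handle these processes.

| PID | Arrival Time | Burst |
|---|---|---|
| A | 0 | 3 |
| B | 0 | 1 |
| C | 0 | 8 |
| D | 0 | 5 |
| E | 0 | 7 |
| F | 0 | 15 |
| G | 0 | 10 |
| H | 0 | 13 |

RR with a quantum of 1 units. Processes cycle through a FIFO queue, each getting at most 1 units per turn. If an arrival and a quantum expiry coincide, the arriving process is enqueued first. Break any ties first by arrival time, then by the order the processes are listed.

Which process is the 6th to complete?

Timeline: | A 0-1 | B 1-2 | C 2-3 | D 3-4 | E 4-5 | F 5-6 | G 6-7 | H 7-8 | A 8-9 | C 9-10 | D 10-11 | E 11-12 | F 12-13 | G 13-14 | H 14-15 | A 15-16 | C 16-17 | D 17-18 | E 18-19 | F 19-20 | G 20-21 | H 21-22 | C 22-23 | D 23-24 | E 24-25 | F 25-26 | G 26-27 | H 27-28 | C 28-29 | D 29-30 | E 30-31 | F 31-32 | G 32-33 | H 33-34 | C 34-35 | E 35-36 | F 36-37 | G 37-38 | H 38-39 | C 39-40 | E 40-41 | F 41-42 | G 42-43 | H 43-44 | C 44-45 | F 45-46 | G 46-47 | H 47-48 | F 48-49 | G 49-50 | H 50-51 | F 51-52 | G 52-53 | H 53-54 | F 54-55 | H 55-56 | F 56-57 | H 57-58 | F 58-59 | H 59-60 | F 60-62 |
Completion: A=16  B=2  C=45  D=30  E=41  F=62  G=53  H=60
Finish order: B → A → D → E → C → G → H → F

G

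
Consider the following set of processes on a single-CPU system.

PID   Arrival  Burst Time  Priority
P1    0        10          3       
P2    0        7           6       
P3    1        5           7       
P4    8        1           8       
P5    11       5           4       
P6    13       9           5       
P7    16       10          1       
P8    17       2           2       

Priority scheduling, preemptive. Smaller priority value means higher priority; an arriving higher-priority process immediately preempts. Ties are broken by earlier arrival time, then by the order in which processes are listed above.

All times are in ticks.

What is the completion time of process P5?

16

Gantt: | P1 0-10 | P2 10-11 | P5 11-16 | P7 16-26 | P8 26-28 | P6 28-37 | P2 37-43 | P3 43-48 | P4 48-49 |
Completion: P1=10  P2=43  P3=48  P4=49  P5=16  P6=37  P7=26  P8=28
Turnaround (C−A): P1=10  P2=43  P3=47  P4=41  P5=5  P6=24  P7=10  P8=11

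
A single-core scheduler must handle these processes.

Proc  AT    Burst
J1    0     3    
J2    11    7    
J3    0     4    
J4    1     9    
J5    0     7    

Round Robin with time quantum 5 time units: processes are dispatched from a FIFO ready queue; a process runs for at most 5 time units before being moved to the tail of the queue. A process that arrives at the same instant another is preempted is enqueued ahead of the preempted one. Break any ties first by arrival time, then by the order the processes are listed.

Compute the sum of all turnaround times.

80

Timeline: | J1 0-3 | J3 3-7 | J5 7-12 | J4 12-17 | J2 17-22 | J5 22-24 | J4 24-28 | J2 28-30 |
Completion: J1=3  J2=30  J3=7  J4=28  J5=24
Turnaround (C−A): J1=3  J2=19  J3=7  J4=27  J5=24
Turnaround = completion − arrival: J1=3, J2=19, J3=7, J4=27, J5=24
Total turnaround = 3 + 19 + 7 + 27 + 24 = 80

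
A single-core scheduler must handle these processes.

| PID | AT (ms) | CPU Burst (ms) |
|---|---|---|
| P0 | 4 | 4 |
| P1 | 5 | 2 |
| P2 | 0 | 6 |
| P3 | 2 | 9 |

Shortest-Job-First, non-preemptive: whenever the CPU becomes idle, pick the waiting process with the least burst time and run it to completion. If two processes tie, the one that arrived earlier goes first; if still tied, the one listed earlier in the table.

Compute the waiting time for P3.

10

Timeline: | P2 0-6 | P1 6-8 | P0 8-12 | P3 12-21 |
Completion: P0=12  P1=8  P2=6  P3=21
Waiting(P3) = turnaround − burst = 19 − 9 = 10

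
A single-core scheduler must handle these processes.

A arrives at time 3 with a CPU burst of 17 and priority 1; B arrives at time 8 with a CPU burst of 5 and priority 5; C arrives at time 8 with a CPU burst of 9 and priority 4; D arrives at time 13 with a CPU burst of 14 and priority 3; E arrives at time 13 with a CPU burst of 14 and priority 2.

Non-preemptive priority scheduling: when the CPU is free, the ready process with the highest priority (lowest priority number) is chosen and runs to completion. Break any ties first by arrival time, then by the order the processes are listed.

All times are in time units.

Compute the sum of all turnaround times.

176

Gantt: | idle 0-3 | A 3-20 | E 20-34 | D 34-48 | C 48-57 | B 57-62 |
Completion: A=20  B=62  C=57  D=48  E=34
Turnaround (C−A): A=17  B=54  C=49  D=35  E=21
Turnaround = completion − arrival: A=17, B=54, C=49, D=35, E=21
Total turnaround = 17 + 54 + 49 + 35 + 21 = 176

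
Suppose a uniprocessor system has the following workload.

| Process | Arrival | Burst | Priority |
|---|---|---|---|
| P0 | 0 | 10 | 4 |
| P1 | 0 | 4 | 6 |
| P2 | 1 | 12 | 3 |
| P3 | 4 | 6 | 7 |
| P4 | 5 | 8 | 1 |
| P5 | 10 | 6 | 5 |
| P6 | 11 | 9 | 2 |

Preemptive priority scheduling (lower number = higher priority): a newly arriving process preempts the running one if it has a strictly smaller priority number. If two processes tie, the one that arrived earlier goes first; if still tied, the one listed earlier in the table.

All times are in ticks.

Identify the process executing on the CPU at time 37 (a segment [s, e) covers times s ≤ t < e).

P0

Gantt: | P0 0-1 | P2 1-5 | P4 5-13 | P6 13-22 | P2 22-30 | P0 30-39 | P5 39-45 | P1 45-49 | P3 49-55 |
Completion: P0=39  P1=49  P2=30  P3=55  P4=13  P5=45  P6=22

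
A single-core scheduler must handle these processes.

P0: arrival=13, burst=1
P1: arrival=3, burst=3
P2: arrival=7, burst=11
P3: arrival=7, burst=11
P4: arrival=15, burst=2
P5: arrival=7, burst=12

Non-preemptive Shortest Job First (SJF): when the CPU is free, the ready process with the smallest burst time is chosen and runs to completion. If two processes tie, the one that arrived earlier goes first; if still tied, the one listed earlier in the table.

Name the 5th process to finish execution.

Schedule: | idle 0-3 | P1 3-6 | idle 6-7 | P2 7-18 | P0 18-19 | P4 19-21 | P3 21-32 | P5 32-44 |
Completion: P0=19  P1=6  P2=18  P3=32  P4=21  P5=44
Finish order: P1 → P2 → P0 → P4 → P3 → P5

P3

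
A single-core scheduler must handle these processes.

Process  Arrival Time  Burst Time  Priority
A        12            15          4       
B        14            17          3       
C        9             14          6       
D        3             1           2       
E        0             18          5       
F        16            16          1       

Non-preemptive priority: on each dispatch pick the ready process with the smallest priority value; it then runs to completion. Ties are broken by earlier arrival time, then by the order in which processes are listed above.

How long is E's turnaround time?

18

Timeline: | E 0-18 | F 18-34 | D 34-35 | B 35-52 | A 52-67 | C 67-81 |
Completion: A=67  B=52  C=81  D=35  E=18  F=34
Turnaround(E) = completion − arrival = 18 − 0 = 18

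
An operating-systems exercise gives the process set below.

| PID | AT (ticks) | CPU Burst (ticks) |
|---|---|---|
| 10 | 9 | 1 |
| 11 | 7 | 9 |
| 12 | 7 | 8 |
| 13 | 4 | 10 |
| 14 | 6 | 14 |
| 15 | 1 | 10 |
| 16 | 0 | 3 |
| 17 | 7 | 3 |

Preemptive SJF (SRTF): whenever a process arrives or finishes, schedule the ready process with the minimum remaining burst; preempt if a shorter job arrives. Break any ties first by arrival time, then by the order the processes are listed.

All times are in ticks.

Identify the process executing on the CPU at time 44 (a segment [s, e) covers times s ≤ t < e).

14

Schedule: | 16 0-3 | 15 3-7 | 17 7-10 | 10 10-11 | 15 11-17 | 12 17-25 | 11 25-34 | 13 34-44 | 14 44-58 |
Completion: 10=11  11=34  12=25  13=44  14=58  15=17  16=3  17=10
Turnaround (C−A): 10=2  11=27  12=18  13=40  14=52  15=16  16=3  17=3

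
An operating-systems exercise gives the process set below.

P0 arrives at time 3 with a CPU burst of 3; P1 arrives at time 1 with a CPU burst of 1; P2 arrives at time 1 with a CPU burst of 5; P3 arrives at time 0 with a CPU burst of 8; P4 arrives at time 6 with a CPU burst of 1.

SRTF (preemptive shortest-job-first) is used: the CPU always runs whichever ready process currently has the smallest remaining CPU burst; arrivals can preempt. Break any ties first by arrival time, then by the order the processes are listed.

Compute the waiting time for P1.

Gantt: | P3 0-1 | P1 1-2 | P2 2-3 | P0 3-6 | P4 6-7 | P2 7-11 | P3 11-18 |
Completion: P0=6  P1=2  P2=11  P3=18  P4=7
Turnaround (C−A): P0=3  P1=1  P2=10  P3=18  P4=1
Waiting(P1) = turnaround − burst = 1 − 1 = 0

0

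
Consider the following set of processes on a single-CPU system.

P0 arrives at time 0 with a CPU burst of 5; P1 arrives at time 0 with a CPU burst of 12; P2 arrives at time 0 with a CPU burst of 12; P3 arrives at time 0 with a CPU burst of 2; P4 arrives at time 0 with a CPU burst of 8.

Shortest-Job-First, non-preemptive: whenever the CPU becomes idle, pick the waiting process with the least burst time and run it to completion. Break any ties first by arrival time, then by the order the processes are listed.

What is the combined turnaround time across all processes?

90

Schedule: | P3 0-2 | P0 2-7 | P4 7-15 | P1 15-27 | P2 27-39 |
Completion: P0=7  P1=27  P2=39  P3=2  P4=15
Turnaround = completion − arrival: P0=7, P1=27, P2=39, P3=2, P4=15
Total turnaround = 7 + 27 + 39 + 2 + 15 = 90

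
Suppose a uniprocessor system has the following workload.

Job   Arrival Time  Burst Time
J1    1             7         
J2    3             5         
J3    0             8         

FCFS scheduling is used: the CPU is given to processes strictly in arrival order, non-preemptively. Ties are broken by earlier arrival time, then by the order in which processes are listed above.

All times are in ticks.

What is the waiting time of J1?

7

Gantt: | J3 0-8 | J1 8-15 | J2 15-20 |
Completion: J1=15  J2=20  J3=8
Turnaround (C−A): J1=14  J2=17  J3=8
Waiting(J1) = turnaround − burst = 14 − 7 = 7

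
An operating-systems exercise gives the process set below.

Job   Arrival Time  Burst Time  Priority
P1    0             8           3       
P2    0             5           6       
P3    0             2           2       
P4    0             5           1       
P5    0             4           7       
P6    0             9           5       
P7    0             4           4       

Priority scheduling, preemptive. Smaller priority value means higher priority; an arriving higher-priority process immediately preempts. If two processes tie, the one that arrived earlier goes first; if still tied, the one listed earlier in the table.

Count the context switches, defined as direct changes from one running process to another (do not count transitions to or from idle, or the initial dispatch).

6

Timeline: | P4 0-5 | P3 5-7 | P1 7-15 | P7 15-19 | P6 19-28 | P2 28-33 | P5 33-37 |
Completion: P1=15  P2=33  P3=7  P4=5  P5=37  P6=28  P7=19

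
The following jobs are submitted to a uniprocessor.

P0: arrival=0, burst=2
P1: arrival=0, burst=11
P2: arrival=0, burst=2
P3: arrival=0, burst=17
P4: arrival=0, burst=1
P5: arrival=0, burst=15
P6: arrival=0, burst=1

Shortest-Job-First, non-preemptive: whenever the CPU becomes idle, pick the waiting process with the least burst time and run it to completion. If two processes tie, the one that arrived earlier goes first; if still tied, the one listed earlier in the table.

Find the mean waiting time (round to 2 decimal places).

8.86

Gantt: | P4 0-1 | P6 1-2 | P0 2-4 | P2 4-6 | P1 6-17 | P5 17-32 | P3 32-49 |
Completion: P0=4  P1=17  P2=6  P3=49  P4=1  P5=32  P6=2
Waiting times: P0=2, P1=6, P2=4, P3=32, P4=0, P5=17, P6=1
Average waiting = (2+6+4+32+0+17+1) / 7 = 62/7 = 8.86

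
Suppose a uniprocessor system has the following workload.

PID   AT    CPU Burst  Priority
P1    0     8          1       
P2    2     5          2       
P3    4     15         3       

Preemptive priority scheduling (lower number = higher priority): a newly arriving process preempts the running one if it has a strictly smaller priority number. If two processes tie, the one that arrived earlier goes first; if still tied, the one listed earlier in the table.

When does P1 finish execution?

8

Timeline: | P1 0-8 | P2 8-13 | P3 13-28 |
Completion: P1=8  P2=13  P3=28
Turnaround (C−A): P1=8  P2=11  P3=24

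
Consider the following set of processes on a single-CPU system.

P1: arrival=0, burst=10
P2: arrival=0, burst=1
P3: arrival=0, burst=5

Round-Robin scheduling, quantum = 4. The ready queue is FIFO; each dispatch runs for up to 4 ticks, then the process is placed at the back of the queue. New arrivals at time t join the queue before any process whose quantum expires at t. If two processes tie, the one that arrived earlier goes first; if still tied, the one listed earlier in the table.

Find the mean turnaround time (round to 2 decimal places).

11.67

Gantt: | P1 0-4 | P2 4-5 | P3 5-9 | P1 9-13 | P3 13-14 | P1 14-16 |
Completion: P1=16  P2=5  P3=14
Turnaround (C−A): P1=16  P2=5  P3=14
Turnaround times: P1=16, P2=5, P3=14
Average turnaround = (16+5+14) / 3 = 35/3 = 11.67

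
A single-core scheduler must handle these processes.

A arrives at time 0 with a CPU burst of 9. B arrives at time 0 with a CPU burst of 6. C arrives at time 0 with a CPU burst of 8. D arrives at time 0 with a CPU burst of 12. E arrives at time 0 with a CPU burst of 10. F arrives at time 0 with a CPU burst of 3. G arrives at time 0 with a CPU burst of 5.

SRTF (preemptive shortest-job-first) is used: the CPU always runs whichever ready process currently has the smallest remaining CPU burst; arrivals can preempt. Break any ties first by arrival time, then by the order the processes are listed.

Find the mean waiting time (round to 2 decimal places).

17.00

Schedule: | F 0-3 | G 3-8 | B 8-14 | C 14-22 | A 22-31 | E 31-41 | D 41-53 |
Completion: A=31  B=14  C=22  D=53  E=41  F=3  G=8
Turnaround (C−A): A=31  B=14  C=22  D=53  E=41  F=3  G=8
Waiting times: A=22, B=8, C=14, D=41, E=31, F=0, G=3
Average waiting = (22+8+14+41+31+0+3) / 7 = 119/7 = 17.00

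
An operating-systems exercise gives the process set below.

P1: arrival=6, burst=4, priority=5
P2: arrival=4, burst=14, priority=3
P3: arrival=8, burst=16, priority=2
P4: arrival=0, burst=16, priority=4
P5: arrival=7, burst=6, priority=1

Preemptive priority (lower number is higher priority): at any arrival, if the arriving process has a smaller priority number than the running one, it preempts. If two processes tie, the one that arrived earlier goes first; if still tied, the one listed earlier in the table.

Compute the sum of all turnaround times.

165

Schedule: | P4 0-4 | P2 4-7 | P5 7-13 | P3 13-29 | P2 29-40 | P4 40-52 | P1 52-56 |
Completion: P1=56  P2=40  P3=29  P4=52  P5=13
Turnaround = completion − arrival: P1=50, P2=36, P3=21, P4=52, P5=6
Total turnaround = 50 + 36 + 21 + 52 + 6 = 165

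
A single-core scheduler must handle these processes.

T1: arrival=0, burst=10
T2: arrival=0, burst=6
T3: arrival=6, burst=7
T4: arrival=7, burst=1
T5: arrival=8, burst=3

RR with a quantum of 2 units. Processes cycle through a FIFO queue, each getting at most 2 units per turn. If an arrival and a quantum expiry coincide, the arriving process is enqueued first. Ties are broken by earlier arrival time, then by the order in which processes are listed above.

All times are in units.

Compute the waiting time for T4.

Schedule: | T1 0-2 | T2 2-4 | T1 4-6 | T2 6-8 | T3 8-10 | T1 10-12 | T4 12-13 | T5 13-15 | T2 15-17 | T3 17-19 | T1 19-21 | T5 21-22 | T3 22-24 | T1 24-26 | T3 26-27 |
Completion: T1=26  T2=17  T3=27  T4=13  T5=22
Turnaround (C−A): T1=26  T2=17  T3=21  T4=6  T5=14
Waiting(T4) = turnaround − burst = 6 − 1 = 5

5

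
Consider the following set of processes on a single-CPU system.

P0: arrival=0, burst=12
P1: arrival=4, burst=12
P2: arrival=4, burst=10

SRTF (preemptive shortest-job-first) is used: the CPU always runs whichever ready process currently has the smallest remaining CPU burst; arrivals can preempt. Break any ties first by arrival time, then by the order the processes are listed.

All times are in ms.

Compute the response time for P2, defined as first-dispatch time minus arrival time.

8

Schedule: | P0 0-12 | P2 12-22 | P1 22-34 |
Completion: P0=12  P1=34  P2=22
Turnaround (C−A): P0=12  P1=30  P2=18
Response(P2) = first start − arrival = 12 − 4 = 8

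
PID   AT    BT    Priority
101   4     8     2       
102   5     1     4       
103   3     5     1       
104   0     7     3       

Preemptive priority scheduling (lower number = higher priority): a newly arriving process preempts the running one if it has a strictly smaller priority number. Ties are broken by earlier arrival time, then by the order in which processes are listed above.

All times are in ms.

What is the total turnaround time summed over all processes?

Gantt: | 104 0-3 | 103 3-8 | 101 8-16 | 104 16-20 | 102 20-21 |
Completion: 101=16  102=21  103=8  104=20
Turnaround (C−A): 101=12  102=16  103=5  104=20
Turnaround = completion − arrival: 101=12, 102=16, 103=5, 104=20
Total turnaround = 12 + 16 + 5 + 20 = 53

53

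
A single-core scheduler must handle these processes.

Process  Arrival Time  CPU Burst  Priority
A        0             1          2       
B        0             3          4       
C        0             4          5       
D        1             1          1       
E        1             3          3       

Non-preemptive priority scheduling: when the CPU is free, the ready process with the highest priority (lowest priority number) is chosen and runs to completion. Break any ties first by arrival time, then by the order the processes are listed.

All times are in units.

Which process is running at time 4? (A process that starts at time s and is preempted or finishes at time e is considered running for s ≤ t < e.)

E

Timeline: | A 0-1 | D 1-2 | E 2-5 | B 5-8 | C 8-12 |
Completion: A=1  B=8  C=12  D=2  E=5
Turnaround (C−A): A=1  B=8  C=12  D=1  E=4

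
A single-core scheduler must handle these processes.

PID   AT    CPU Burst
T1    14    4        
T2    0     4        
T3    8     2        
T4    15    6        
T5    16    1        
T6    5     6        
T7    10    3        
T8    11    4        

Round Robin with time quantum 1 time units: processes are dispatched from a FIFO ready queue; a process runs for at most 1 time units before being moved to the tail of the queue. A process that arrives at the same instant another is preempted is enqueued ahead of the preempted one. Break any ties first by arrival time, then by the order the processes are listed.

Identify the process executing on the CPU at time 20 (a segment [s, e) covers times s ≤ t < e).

Schedule: | T2 0-4 | idle 4-5 | T6 5-8 | T3 8-9 | T6 9-10 | T3 10-11 | T7 11-12 | T6 12-13 | T8 13-14 | T7 14-15 | T6 15-16 | T1 16-17 | T8 17-18 | T4 18-19 | T7 19-20 | T5 20-21 | T1 21-22 | T8 22-23 | T4 23-24 | T1 24-25 | T8 25-26 | T4 26-27 | T1 27-28 | T4 28-31 |
Completion: T1=28  T2=4  T3=11  T4=31  T5=21  T6=16  T7=20  T8=26
Turnaround (C−A): T1=14  T2=4  T3=3  T4=16  T5=5  T6=11  T7=10  T8=15

T5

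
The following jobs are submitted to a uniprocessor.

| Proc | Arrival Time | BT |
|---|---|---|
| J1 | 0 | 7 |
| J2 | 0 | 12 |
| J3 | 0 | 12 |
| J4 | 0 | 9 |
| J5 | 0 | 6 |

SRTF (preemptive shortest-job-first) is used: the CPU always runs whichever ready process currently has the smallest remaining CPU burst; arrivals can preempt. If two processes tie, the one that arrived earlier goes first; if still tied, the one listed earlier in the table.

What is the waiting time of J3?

Timeline: | J5 0-6 | J1 6-13 | J4 13-22 | J2 22-34 | J3 34-46 |
Completion: J1=13  J2=34  J3=46  J4=22  J5=6
Turnaround (C−A): J1=13  J2=34  J3=46  J4=22  J5=6
Waiting(J3) = turnaround − burst = 46 − 12 = 34

34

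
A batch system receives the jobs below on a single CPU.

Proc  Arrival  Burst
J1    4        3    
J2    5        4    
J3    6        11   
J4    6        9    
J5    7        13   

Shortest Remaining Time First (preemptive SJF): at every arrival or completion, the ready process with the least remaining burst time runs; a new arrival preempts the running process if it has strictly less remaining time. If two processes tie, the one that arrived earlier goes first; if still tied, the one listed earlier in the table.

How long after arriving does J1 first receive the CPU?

0

Schedule: | idle 0-4 | J1 4-7 | J2 7-11 | J4 11-20 | J3 20-31 | J5 31-44 |
Completion: J1=7  J2=11  J3=31  J4=20  J5=44
Turnaround (C−A): J1=3  J2=6  J3=25  J4=14  J5=37
Response(J1) = first start − arrival = 4 − 4 = 0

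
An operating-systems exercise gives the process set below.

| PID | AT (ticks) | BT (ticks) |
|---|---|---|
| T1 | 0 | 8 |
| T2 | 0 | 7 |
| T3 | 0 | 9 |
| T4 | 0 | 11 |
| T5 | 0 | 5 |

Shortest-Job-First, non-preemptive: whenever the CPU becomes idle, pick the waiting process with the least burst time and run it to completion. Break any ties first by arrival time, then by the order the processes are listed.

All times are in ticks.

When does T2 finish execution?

12

Schedule: | T5 0-5 | T2 5-12 | T1 12-20 | T3 20-29 | T4 29-40 |
Completion: T1=20  T2=12  T3=29  T4=40  T5=5
Turnaround (C−A): T1=20  T2=12  T3=29  T4=40  T5=5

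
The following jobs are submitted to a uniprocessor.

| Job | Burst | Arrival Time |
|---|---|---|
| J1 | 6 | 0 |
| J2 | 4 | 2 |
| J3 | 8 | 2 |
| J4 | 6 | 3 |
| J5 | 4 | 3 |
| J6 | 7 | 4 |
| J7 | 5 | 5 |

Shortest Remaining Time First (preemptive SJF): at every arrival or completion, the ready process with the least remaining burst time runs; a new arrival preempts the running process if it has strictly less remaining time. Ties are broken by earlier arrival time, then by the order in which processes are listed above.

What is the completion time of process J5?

14

Schedule: | J1 0-6 | J2 6-10 | J5 10-14 | J7 14-19 | J4 19-25 | J6 25-32 | J3 32-40 |
Completion: J1=6  J2=10  J3=40  J4=25  J5=14  J6=32  J7=19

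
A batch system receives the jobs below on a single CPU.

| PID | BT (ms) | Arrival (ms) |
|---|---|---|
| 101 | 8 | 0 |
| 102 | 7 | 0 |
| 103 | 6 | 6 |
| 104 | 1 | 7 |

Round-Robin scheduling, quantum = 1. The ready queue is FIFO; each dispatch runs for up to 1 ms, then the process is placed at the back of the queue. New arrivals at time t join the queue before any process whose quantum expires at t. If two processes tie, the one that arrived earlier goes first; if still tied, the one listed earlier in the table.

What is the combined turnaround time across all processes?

Gantt: | 101 0-1 | 102 1-2 | 101 2-3 | 102 3-4 | 101 4-5 | 102 5-6 | 101 6-7 | 103 7-8 | 102 8-9 | 104 9-10 | 101 10-11 | 103 11-12 | 102 12-13 | 101 13-14 | 103 14-15 | 102 15-16 | 101 16-17 | 103 17-18 | 102 18-19 | 101 19-20 | 103 20-22 |
Completion: 101=20  102=19  103=22  104=10
Turnaround (C−A): 101=20  102=19  103=16  104=3
Turnaround = completion − arrival: 101=20, 102=19, 103=16, 104=3
Total turnaround = 20 + 19 + 16 + 3 = 58

58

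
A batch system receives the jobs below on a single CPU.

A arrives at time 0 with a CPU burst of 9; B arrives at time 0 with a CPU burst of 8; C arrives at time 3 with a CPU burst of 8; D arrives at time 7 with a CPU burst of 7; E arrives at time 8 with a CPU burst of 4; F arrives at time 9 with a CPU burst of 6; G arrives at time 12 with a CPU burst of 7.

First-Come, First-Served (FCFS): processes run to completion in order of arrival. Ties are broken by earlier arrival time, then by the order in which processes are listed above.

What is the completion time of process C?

25

Gantt: | A 0-9 | B 9-17 | C 17-25 | D 25-32 | E 32-36 | F 36-42 | G 42-49 |
Completion: A=9  B=17  C=25  D=32  E=36  F=42  G=49
Turnaround (C−A): A=9  B=17  C=22  D=25  E=28  F=33  G=37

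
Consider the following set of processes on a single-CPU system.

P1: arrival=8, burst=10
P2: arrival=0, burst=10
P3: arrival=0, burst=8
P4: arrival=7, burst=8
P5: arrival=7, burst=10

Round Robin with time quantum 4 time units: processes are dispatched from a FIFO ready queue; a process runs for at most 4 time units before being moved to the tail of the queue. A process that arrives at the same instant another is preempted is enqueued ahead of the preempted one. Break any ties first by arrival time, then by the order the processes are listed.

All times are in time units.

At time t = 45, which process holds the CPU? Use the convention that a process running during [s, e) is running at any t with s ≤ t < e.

Schedule: | P2 0-4 | P3 4-8 | P2 8-12 | P4 12-16 | P5 16-20 | P1 20-24 | P3 24-28 | P2 28-30 | P4 30-34 | P5 34-38 | P1 38-42 | P5 42-44 | P1 44-46 |
Completion: P1=46  P2=30  P3=28  P4=34  P5=44
Turnaround (C−A): P1=38  P2=30  P3=28  P4=27  P5=37

P1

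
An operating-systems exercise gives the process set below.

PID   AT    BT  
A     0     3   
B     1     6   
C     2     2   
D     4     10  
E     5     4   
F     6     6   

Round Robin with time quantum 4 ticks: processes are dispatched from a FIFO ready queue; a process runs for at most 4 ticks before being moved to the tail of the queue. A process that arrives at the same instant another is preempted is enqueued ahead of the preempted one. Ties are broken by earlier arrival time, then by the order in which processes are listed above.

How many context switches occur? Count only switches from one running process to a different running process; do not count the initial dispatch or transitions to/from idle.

Schedule: | A 0-3 | B 3-7 | C 7-9 | D 9-13 | E 13-17 | F 17-21 | B 21-23 | D 23-27 | F 27-29 | D 29-31 |
Completion: A=3  B=23  C=9  D=31  E=17  F=29
Turnaround (C−A): A=3  B=22  C=7  D=27  E=12  F=23

9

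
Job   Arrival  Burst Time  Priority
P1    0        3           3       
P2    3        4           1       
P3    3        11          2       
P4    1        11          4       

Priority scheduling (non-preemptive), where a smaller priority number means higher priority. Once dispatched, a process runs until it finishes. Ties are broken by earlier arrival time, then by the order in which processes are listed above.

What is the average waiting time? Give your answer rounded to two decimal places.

Schedule: | P1 0-3 | P2 3-7 | P3 7-18 | P4 18-29 |
Completion: P1=3  P2=7  P3=18  P4=29
Turnaround (C−A): P1=3  P2=4  P3=15  P4=28
Waiting times: P1=0, P2=0, P3=4, P4=17
Average waiting = (0+0+4+17) / 4 = 21/4 = 5.25

5.25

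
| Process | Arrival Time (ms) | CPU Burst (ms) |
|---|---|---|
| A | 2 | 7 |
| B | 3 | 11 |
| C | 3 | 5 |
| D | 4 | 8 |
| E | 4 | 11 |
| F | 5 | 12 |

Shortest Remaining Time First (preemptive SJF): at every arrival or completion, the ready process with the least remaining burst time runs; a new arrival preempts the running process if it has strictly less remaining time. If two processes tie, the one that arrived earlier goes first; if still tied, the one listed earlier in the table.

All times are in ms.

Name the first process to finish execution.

C

Timeline: | idle 0-2 | A 2-3 | C 3-8 | A 8-14 | D 14-22 | B 22-33 | E 33-44 | F 44-56 |
Completion: A=14  B=33  C=8  D=22  E=44  F=56
Turnaround (C−A): A=12  B=30  C=5  D=18  E=40  F=51
Finish order: C → A → D → B → E → F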